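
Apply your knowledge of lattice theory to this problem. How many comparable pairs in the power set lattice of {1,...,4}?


A comparable pair {a,b} has a < b or b < a in the order.
Count unordered pairs where one element is strictly below the other.
Examples: {{},{1}}, {{},{2}}, {{},{3}}, {{},{4}}, ...
Total comparable pairs: 65


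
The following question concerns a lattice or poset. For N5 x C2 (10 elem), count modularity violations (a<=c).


Modular law: if a <= c then a v (b ^ c) = (a v b) ^ c.
Check all triples (a,b,c) with a <= c among 10 elements.
  e.g. a=(a,0), b=(c,0), c=(b,0): lhs=(a,0) != rhs=(b,0)
  e.g. a=(a,0), b=(c,1), c=(b,0): lhs=(a,0) != rhs=(b,0)
Total violating triples: 6


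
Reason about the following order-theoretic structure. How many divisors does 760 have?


Divisors of 760: [1, 2, 4, 5, 8, 10, 19, 20, 38, 40, 76, 95, 152, 190, 380, 760]
Count: 16


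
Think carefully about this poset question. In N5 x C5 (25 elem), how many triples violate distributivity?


Distributive law: a ^ (b v c) = (a ^ b) v (a ^ c).
Check all 25^3 = 15625 ordered triples (a,b,c).
  e.g. a=(b,0), b=(a,0), c=(c,0): lhs=(b,0) != rhs=(a,0)
  e.g. a=(b,0), b=(a,0), c=(c,1): lhs=(b,0) != rhs=(a,0)
Total violating triples: 250


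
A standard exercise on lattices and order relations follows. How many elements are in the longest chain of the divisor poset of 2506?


A chain is a totally ordered subset; we count the number of elements in a maximum chain.
Compute, for each element x, the size of the longest chain ending at x:
  1: 1
  2: 2
  7: 2
  179: 2
  14: 3
  358: 3
  ...
A maximum chain: 1 < 2 < 14 < 2506
Number of elements in the longest chain: 4


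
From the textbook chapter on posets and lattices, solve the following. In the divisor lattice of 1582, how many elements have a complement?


An element a is complemented if some b has a meet b = bottom, a join b = top.
a is complemented iff gcd(a, n/a)=1, i.e. a is a unitary divisor of 1582.
Complemented elements: 1, 2, 7, 14, 113, 226, ... (2 more)
Count: 8


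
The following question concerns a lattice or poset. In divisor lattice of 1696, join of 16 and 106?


In a divisor lattice, join = lcm (least common multiple).
gcd(16,106) = 2
lcm(16,106) = 16*106/gcd = 1696/2 = 848


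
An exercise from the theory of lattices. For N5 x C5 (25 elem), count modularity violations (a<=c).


Modular law: if a <= c then a v (b ^ c) = (a v b) ^ c.
Check all triples (a,b,c) with a <= c among 25 elements.
  e.g. a=(a,0), b=(c,0), c=(b,0): lhs=(a,0) != rhs=(b,0)
  e.g. a=(a,0), b=(c,1), c=(b,0): lhs=(a,0) != rhs=(b,0)
Total violating triples: 75


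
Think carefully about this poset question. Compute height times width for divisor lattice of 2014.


Height = length of longest chain minus 1; width = size of largest antichain.
A maximum chain: 1 | 53 | 1007 | 2014  (height 3).
A maximum antichain: {2, 19, 53}  (width 3).
Product = 3 * 3 = 9


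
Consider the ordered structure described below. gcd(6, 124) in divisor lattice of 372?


Meet=gcd.
gcd(6,124)=2


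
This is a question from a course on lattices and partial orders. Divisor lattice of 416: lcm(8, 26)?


Join=lcm.
gcd(8,26)=2
lcm=104


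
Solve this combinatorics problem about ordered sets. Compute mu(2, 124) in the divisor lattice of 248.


In a divisor lattice, mu(a,b) = mu(b/a) where mu is the classical Mobius function.
b/a = 124/2 = 62
Prime factorization of 62: primes [2, 31]
62 is squarefree with 2 prime factor(s), so mu(62) = (-1)^2 = 1


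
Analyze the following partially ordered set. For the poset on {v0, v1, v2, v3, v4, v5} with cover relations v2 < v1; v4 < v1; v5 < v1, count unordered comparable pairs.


A comparable pair {a,b} has a < b or b < a in the order.
Count unordered pairs where one element is strictly below the other.
Examples: {v1,v2}, {v1,v4}, {v1,v5}
Total comparable pairs: 3


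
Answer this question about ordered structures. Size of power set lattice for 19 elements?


Power set = 2^n.
2^19 = 524288


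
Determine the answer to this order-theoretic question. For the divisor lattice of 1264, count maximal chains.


A maximal chain goes from the minimum element to a maximal element via cover relations.
Counting all min-to-max paths in the cover graph.
Total maximal chains: 5


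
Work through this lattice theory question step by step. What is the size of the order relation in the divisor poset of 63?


The order relation is {(a,b) : a <= b}, reflexive so it includes (a,a).
Examples: (1,1), (1,21), (1,3), (1,63), (1,7), ...
Total ordered pairs: 18


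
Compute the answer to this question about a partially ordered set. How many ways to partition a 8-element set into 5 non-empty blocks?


S(n,k) = k*S(n-1,k) + S(n-1,k-1).
S(7,5) = 140, S(7,4) = 350
S(8,5) = 5*140 + 350 = 700 + 350
S(8,5) = 1050


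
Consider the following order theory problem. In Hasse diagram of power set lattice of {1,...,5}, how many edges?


A cover relation a -< b holds when a < b with no c strictly between.
Cover relations:
  {} -< {1}
  {} -< {2}
  {} -< {3}
  {} -< {4}
  {} -< {5}
  {1} -< {1,2}
  {1} -< {1,3}
  {1} -< {1,4}
  ...72 more
Total: 80


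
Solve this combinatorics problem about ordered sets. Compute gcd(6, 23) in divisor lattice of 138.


In a divisor lattice, meet = gcd (greatest common divisor).
By Euclidean algorithm or factoring: gcd(6,23) = 1


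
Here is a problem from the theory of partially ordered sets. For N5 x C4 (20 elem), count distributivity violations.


Distributive law: a ^ (b v c) = (a ^ b) v (a ^ c).
Check all 20^3 = 8000 ordered triples (a,b,c).
  e.g. a=(b,0), b=(a,0), c=(c,0): lhs=(b,0) != rhs=(a,0)
  e.g. a=(b,0), b=(a,0), c=(c,1): lhs=(b,0) != rhs=(a,0)
Total violating triples: 128


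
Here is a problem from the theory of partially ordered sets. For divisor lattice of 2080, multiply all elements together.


Divisors of 2080: [1, 2, 4, 5, 8, 10, 13, 16, 20, 26, 32, 40, 52, 65, 80, 104, 130, 160, 208, 260, 416, 520, 1040, 2080]
Product = n^(d(n)/2) = 2080^(24/2)
Product = 6557827967253220516257857536000000000000


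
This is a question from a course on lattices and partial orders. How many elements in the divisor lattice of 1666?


Divisors of 1666: [1, 2, 7, 14, 17, 34, 49, 98, 119, 238, 833, 1666]
Count: 12


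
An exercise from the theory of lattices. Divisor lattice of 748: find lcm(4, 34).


In a divisor lattice, join = lcm (least common multiple).
gcd(4,34) = 2
lcm(4,34) = 4*34/gcd = 136/2 = 68


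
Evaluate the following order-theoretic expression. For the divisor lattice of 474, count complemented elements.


An element a is complemented if some b has a meet b = bottom, a join b = top.
a is complemented iff gcd(a, n/a)=1, i.e. a is a unitary divisor of 474.
Complemented elements: 1, 2, 3, 6, 79, 158, ... (2 more)
Count: 8


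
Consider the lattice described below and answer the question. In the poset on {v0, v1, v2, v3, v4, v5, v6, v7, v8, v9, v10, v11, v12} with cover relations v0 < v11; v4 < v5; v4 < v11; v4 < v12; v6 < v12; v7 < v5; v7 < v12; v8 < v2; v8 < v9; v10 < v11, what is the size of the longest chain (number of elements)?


A chain is a totally ordered subset; we count the number of elements in a maximum chain.
Compute, for each element x, the size of the longest chain ending at x:
  v0: 1
  v1: 1
  v3: 1
  v4: 1
  v6: 1
  v7: 1
  ...
A maximum chain: v8 < v2
Number of elements in the longest chain: 2


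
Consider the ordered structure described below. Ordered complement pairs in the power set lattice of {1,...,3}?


Complement pair (a,b): a meet b = bottom, a join b = top.
Here: A intersect B = {} and A union B = {1,...,3}.
Pairs found: ({},{1,2,3}), ({1},{2,3}), ({2},{1,3}), ({3},{1,2}), ... (4 more)
Total ordered pairs: 8


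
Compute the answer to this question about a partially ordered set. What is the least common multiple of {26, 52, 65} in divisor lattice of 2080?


In a divisor lattice, join = lcm (least common multiple).
Compute lcm iteratively: start with first element, then lcm(current, next).
Elements: [26, 52, 65]
lcm(26,52) = 52
lcm(52,65) = 260
Final lcm = 260


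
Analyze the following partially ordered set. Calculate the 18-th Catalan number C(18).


C(n) = C(2n, n) / (n+1).
C(36, 18) = 9075135300
C(18) = 9075135300 / 19 = 477638700


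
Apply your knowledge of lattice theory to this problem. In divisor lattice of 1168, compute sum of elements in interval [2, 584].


Interval [2,584] in divisors of 1168: [2, 4, 8, 146, 292, 584]
Sum = 1036


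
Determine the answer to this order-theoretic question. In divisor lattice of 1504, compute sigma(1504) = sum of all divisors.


sigma(n) = sum of divisors.
Divisors of 1504: [1, 2, 4, 8, 16, 32, 47, 94, 188, 376, 752, 1504]
Sum = 3024


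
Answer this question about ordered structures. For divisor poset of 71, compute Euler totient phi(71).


phi(n) = n * prod_{p|n} (1 - 1/p).
Prime divisors of 71: [71]
phi(71) = 71 * (1 - 1/71)
phi(71) = 70


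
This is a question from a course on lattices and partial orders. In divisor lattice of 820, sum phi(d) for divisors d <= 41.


Divisors of 820 up to 41: [1, 2, 4, 5, 10, 20, 41]
phi values: [1, 1, 2, 4, 4, 8, 40]
Sum = 60


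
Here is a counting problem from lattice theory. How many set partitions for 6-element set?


B(n) = number of set partitions of an n-element set.
B(n) satisfies the recurrence: B(n+1) = sum_k C(n,k)*B(k).
B(6) = 203


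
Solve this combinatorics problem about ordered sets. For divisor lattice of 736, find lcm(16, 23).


In a divisor lattice, join = lcm (least common multiple).
Compute lcm iteratively: start with first element, then lcm(current, next).
Elements: [16, 23]
lcm(16,23) = 368
Final lcm = 368


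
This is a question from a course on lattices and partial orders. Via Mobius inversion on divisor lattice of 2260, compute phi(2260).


phi(n) = n * prod_{p|n} (1 - 1/p).
Prime divisors of 2260: [2, 5, 113]
phi(2260) = 2260 * (1 - 1/2) * (1 - 1/5) * (1 - 1/113)
phi(2260) = 896


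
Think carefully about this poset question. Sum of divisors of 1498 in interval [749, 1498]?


Interval [749,1498] in divisors of 1498: [749, 1498]
Sum = 2247


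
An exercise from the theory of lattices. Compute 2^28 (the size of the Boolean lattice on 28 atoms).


Power set = 2^n.
2^28 = 268435456


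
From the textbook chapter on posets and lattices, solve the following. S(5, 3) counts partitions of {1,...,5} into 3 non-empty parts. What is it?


S(n,k) = k*S(n-1,k) + S(n-1,k-1).
S(4,3) = 6, S(4,2) = 7
S(5,3) = 3*6 + 7 = 18 + 7
S(5,3) = 25


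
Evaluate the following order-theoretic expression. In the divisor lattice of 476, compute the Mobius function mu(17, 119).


In a divisor lattice, mu(a,b) = mu(b/a) where mu is the classical Mobius function.
b/a = 119/17 = 7
Prime factorization of 7: primes [7]
7 is squarefree with 1 prime factor(s), so mu(7) = (-1)^1 = -1


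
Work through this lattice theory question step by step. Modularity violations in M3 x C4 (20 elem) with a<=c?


Modular law: if a <= c then a v (b ^ c) = (a v b) ^ c.
Check all triples (a,b,c) with a <= c among 20 elements.
This lattice is modular (diamonds M_m and their chain-products are modular).
Total violating triples: 0


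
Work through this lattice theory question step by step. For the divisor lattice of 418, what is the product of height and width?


Height = length of longest chain minus 1; width = size of largest antichain.
A maximum chain: 1 | 19 | 209 | 418  (height 3).
A maximum antichain: {2, 11, 19}  (width 3).
Product = 3 * 3 = 9


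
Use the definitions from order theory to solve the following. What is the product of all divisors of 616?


Divisors of 616: [1, 2, 4, 7, 8, 11, 14, 22, 28, 44, 56, 77, 88, 154, 308, 616]
Product = n^(d(n)/2) = 616^(16/2)
Product = 20732214682334418436096


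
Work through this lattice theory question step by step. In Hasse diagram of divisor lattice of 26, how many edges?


A cover relation a -< b holds when a < b with no c strictly between.
Cover relations:
  1 -< 2
  1 -< 13
  2 -< 26
  13 -< 26
Total: 4


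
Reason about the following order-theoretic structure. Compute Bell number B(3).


B(n) = number of set partitions of an n-element set.
B(n) satisfies the recurrence: B(n+1) = sum_k C(n,k)*B(k).
B(3) = 5


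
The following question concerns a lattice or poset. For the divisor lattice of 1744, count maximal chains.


A maximal chain goes from the minimum element to a maximal element via cover relations.
Counting all min-to-max paths in the cover graph.
Total maximal chains: 5


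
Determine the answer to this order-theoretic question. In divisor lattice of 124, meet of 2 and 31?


In a divisor lattice, meet = gcd (greatest common divisor).
By Euclidean algorithm or factoring: gcd(2,31) = 1


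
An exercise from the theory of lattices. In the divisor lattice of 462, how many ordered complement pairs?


Complement pair (a,b): a meet b = bottom, a join b = top.
Here: gcd(a,b)=1 and lcm(a,b)=462, i.e. a*b=462 with a,b coprime.
Pairs found: (1,462), (2,231), (3,154), (6,77), ... (12 more)
Total ordered pairs: 16


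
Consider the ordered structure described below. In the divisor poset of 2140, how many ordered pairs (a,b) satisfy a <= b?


The order relation is {(a,b) : a <= b}, reflexive so it includes (a,a).
Examples: (1,1), (1,10), (1,107), (1,1070), (1,2), ...
Total ordered pairs: 54


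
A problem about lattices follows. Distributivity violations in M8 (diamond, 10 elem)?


Distributive law: a ^ (b v c) = (a ^ b) v (a ^ c).
Check all 10^3 = 1000 ordered triples (a,b,c).
  e.g. a=a1, b=a2, c=a3: lhs=a1 != rhs=0
  e.g. a=a1, b=a2, c=a4: lhs=a1 != rhs=0
Total violating triples: 336


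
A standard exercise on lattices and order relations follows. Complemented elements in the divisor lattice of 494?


An element a is complemented if some b has a meet b = bottom, a join b = top.
a is complemented iff gcd(a, n/a)=1, i.e. a is a unitary divisor of 494.
Complemented elements: 1, 2, 13, 19, 26, 38, ... (2 more)
Count: 8


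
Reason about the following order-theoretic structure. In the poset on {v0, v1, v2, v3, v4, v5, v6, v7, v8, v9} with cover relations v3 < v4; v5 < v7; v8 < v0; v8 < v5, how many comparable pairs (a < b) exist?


A comparable pair {a,b} has a < b or b < a in the order.
Count unordered pairs where one element is strictly below the other.
Examples: {v0,v8}, {v3,v4}, {v5,v7}, {v5,v8}, ...
Total comparable pairs: 5


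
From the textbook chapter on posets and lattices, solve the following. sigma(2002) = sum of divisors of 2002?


sigma(n) = sum of divisors.
Divisors of 2002: [1, 2, 7, 11, 13, 14, 22, 26, 77, 91, 143, 154, 182, 286, 1001, 2002]
Sum = 4032


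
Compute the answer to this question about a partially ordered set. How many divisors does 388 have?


Divisors of 388: [1, 2, 4, 97, 194, 388]
Count: 6


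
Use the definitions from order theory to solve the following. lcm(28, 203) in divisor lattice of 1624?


Join=lcm.
gcd(28,203)=7
lcm=812


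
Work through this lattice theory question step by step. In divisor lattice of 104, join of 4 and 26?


In a divisor lattice, join = lcm (least common multiple).
gcd(4,26) = 2
lcm(4,26) = 4*26/gcd = 104/2 = 52


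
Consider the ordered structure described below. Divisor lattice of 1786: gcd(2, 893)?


Meet=gcd.
gcd(2,893)=1


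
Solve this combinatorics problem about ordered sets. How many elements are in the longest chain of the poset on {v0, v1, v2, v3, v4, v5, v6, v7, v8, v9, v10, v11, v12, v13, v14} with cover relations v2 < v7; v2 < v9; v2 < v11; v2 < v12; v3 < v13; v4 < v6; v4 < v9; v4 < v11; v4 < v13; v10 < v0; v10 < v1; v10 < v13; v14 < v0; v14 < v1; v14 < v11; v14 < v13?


A chain is a totally ordered subset; we count the number of elements in a maximum chain.
Compute, for each element x, the size of the longest chain ending at x:
  v2: 1
  v3: 1
  v4: 1
  v5: 1
  v8: 1
  v10: 1
  ...
A maximum chain: v10 < v0
Number of elements in the longest chain: 2


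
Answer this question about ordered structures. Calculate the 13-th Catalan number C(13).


C(n) = C(2n, n) / (n+1).
C(26, 13) = 10400600
C(13) = 10400600 / 14 = 742900


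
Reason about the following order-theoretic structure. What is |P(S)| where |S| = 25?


Power set = 2^n.
2^25 = 33554432


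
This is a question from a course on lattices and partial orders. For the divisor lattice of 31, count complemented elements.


An element a is complemented if some b has a meet b = bottom, a join b = top.
a is complemented iff gcd(a, n/a)=1, i.e. a is a unitary divisor of 31.
Complemented elements: 1, 31
Count: 2


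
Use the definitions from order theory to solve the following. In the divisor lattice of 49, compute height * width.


Height = length of longest chain minus 1; width = size of largest antichain.
A maximum chain: 1 | 7 | 49  (height 2).
A maximum antichain: {1}  (width 1).
Product = 2 * 1 = 2


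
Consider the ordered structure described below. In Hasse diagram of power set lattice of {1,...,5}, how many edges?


A cover relation a -< b holds when a < b with no c strictly between.
Cover relations:
  {} -< {1}
  {} -< {2}
  {} -< {3}
  {} -< {4}
  {} -< {5}
  {1} -< {1,2}
  {1} -< {1,3}
  {1} -< {1,4}
  ...72 more
Total: 80


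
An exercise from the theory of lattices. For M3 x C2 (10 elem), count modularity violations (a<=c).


Modular law: if a <= c then a v (b ^ c) = (a v b) ^ c.
Check all triples (a,b,c) with a <= c among 10 elements.
This lattice is modular (diamonds M_m and their chain-products are modular).
Total violating triples: 0


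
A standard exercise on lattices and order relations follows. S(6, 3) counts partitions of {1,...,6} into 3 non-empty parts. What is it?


S(n,k) = k*S(n-1,k) + S(n-1,k-1).
S(5,3) = 25, S(5,2) = 15
S(6,3) = 3*25 + 15 = 75 + 15
S(6,3) = 90


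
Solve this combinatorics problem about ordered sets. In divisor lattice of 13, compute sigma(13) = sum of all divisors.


sigma(n) = sum of divisors.
Divisors of 13: [1, 13]
Sum = 14


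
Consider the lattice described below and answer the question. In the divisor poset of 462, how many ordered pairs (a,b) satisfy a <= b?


The order relation is {(a,b) : a <= b}, reflexive so it includes (a,a).
Examples: (1,1), (1,11), (1,14), (1,154), (1,2), ...
Total ordered pairs: 81


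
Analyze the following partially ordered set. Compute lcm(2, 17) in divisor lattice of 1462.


In a divisor lattice, join = lcm (least common multiple).
gcd(2,17) = 1
lcm(2,17) = 2*17/gcd = 34/1 = 34


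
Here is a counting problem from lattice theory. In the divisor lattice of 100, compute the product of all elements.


Divisors of 100: [1, 2, 4, 5, 10, 20, 25, 50, 100]
Product = n^(d(n)/2) = 100^(9/2)
Product = 1000000000


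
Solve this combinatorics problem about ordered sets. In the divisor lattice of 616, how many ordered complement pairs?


Complement pair (a,b): a meet b = bottom, a join b = top.
Here: gcd(a,b)=1 and lcm(a,b)=616, i.e. a*b=616 with a,b coprime.
Pairs found: (1,616), (7,88), (8,77), (11,56), ... (4 more)
Total ordered pairs: 8


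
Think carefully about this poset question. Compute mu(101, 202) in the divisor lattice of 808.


In a divisor lattice, mu(a,b) = mu(b/a) where mu is the classical Mobius function.
b/a = 202/101 = 2
Prime factorization of 2: primes [2]
2 is squarefree with 1 prime factor(s), so mu(2) = (-1)^1 = -1


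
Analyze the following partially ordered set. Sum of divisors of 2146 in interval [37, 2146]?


Interval [37,2146] in divisors of 2146: [37, 74, 1073, 2146]
Sum = 3330


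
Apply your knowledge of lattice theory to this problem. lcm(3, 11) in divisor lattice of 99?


Join=lcm.
gcd(3,11)=1
lcm=33


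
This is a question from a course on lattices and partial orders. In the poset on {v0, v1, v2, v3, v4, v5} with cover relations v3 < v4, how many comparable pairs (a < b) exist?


A comparable pair {a,b} has a < b or b < a in the order.
Count unordered pairs where one element is strictly below the other.
Examples: {v3,v4}
Total comparable pairs: 1


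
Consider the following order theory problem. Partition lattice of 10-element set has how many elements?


B(n) = number of set partitions of an n-element set.
B(n) satisfies the recurrence: B(n+1) = sum_k C(n,k)*B(k).
B(10) = 115975


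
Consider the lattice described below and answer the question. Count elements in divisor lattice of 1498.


Divisors of 1498: [1, 2, 7, 14, 107, 214, 749, 1498]
Count: 8


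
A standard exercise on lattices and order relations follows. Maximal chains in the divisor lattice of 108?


A maximal chain goes from the minimum element to a maximal element via cover relations.
Counting all min-to-max paths in the cover graph.
Total maximal chains: 10


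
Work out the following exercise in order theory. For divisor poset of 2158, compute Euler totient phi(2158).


phi(n) = n * prod_{p|n} (1 - 1/p).
Prime divisors of 2158: [2, 13, 83]
phi(2158) = 2158 * (1 - 1/2) * (1 - 1/13) * (1 - 1/83)
phi(2158) = 984


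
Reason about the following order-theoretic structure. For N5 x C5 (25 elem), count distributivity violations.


Distributive law: a ^ (b v c) = (a ^ b) v (a ^ c).
Check all 25^3 = 15625 ordered triples (a,b,c).
  e.g. a=(b,0), b=(a,0), c=(c,0): lhs=(b,0) != rhs=(a,0)
  e.g. a=(b,0), b=(a,0), c=(c,1): lhs=(b,0) != rhs=(a,0)
Total violating triples: 250


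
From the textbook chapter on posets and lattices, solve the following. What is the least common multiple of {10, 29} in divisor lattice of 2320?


In a divisor lattice, join = lcm (least common multiple).
Compute lcm iteratively: start with first element, then lcm(current, next).
Elements: [10, 29]
lcm(10,29) = 290
Final lcm = 290


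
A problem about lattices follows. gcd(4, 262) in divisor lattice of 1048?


Meet=gcd.
gcd(4,262)=2


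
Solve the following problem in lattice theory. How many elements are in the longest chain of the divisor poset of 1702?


A chain is a totally ordered subset; we count the number of elements in a maximum chain.
Compute, for each element x, the size of the longest chain ending at x:
  1: 1
  2: 2
  23: 2
  37: 2
  46: 3
  74: 3
  ...
A maximum chain: 1 < 2 < 46 < 1702
Number of elements in the longest chain: 4


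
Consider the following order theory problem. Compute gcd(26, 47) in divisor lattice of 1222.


In a divisor lattice, meet = gcd (greatest common divisor).
By Euclidean algorithm or factoring: gcd(26,47) = 1


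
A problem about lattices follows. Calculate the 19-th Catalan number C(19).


C(n) = C(2n, n) / (n+1).
C(38, 19) = 35345263800
C(19) = 35345263800 / 20 = 1767263190


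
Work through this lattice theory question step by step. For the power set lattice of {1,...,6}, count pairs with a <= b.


The order relation is {(a,b) : a <= b}, reflexive so it includes (a,a).
Examples: ({},{}), ({},{1,2}), ({},{1,2,3}), ({},{1,2,3,4}), ({},{1,2,3,4,5}), ...
Total ordered pairs: 729


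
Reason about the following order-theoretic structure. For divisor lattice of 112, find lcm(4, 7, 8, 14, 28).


In a divisor lattice, join = lcm (least common multiple).
Compute lcm iteratively: start with first element, then lcm(current, next).
Elements: [4, 7, 8, 14, 28]
lcm(4,7) = 28
lcm(28,8) = 56
lcm(56,14) = 56
lcm(56,28) = 56
Final lcm = 56


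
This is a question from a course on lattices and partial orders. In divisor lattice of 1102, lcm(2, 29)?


Join=lcm.
gcd(2,29)=1
lcm=58


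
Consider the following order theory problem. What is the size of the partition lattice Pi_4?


B(n) = number of set partitions of an n-element set.
B(n) satisfies the recurrence: B(n+1) = sum_k C(n,k)*B(k).
B(4) = 15


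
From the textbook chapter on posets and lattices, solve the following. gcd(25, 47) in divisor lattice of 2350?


Meet=gcd.
gcd(25,47)=1


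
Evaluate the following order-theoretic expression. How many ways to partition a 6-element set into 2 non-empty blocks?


S(n,k) = k*S(n-1,k) + S(n-1,k-1).
S(5,2) = 15, S(5,1) = 1
S(6,2) = 2*15 + 1 = 30 + 1
S(6,2) = 31


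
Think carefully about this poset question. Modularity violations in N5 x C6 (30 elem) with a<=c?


Modular law: if a <= c then a v (b ^ c) = (a v b) ^ c.
Check all triples (a,b,c) with a <= c among 30 elements.
  e.g. a=(a,0), b=(c,0), c=(b,0): lhs=(a,0) != rhs=(b,0)
  e.g. a=(a,0), b=(c,1), c=(b,0): lhs=(a,0) != rhs=(b,0)
Total violating triples: 126


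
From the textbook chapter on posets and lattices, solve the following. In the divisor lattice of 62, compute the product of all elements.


Divisors of 62: [1, 2, 31, 62]
Product = n^(d(n)/2) = 62^(4/2)
Product = 3844


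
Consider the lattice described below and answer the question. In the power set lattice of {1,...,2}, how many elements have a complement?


An element a is complemented if some b has a meet b = bottom, a join b = top.
every subset A has complement S\A, so all elements are complemented.
Complemented elements: {}, {1}, {2}, {1,2}
Count: 4


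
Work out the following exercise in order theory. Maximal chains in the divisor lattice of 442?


A maximal chain goes from the minimum element to a maximal element via cover relations.
Counting all min-to-max paths in the cover graph.
Total maximal chains: 6


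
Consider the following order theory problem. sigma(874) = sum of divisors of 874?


sigma(n) = sum of divisors.
Divisors of 874: [1, 2, 19, 23, 38, 46, 437, 874]
Sum = 1440


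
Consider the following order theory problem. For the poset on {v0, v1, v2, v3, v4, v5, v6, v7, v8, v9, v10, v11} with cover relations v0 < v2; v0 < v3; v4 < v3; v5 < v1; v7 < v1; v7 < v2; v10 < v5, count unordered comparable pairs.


A comparable pair {a,b} has a < b or b < a in the order.
Count unordered pairs where one element is strictly below the other.
Examples: {v0,v2}, {v0,v3}, {v1,v5}, {v1,v7}, ...
Total comparable pairs: 8


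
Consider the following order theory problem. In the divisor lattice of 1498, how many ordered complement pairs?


Complement pair (a,b): a meet b = bottom, a join b = top.
Here: gcd(a,b)=1 and lcm(a,b)=1498, i.e. a*b=1498 with a,b coprime.
Pairs found: (1,1498), (2,749), (7,214), (14,107), ... (4 more)
Total ordered pairs: 8


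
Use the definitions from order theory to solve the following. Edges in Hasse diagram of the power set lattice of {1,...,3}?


A cover relation a -< b holds when a < b with no c strictly between.
Cover relations:
  {} -< {1}
  {} -< {2}
  {} -< {3}
  {1} -< {1,2}
  {1} -< {1,3}
  {2} -< {1,2}
  {2} -< {2,3}
  {3} -< {1,3}
  ...4 more
Total: 12


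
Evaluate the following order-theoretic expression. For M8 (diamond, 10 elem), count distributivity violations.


Distributive law: a ^ (b v c) = (a ^ b) v (a ^ c).
Check all 10^3 = 1000 ordered triples (a,b,c).
  e.g. a=a1, b=a2, c=a3: lhs=a1 != rhs=0
  e.g. a=a1, b=a2, c=a4: lhs=a1 != rhs=0
Total violating triples: 336


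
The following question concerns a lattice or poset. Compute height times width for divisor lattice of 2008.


Height = length of longest chain minus 1; width = size of largest antichain.
A maximum chain: 1 | 251 | 502 | 1004 | 2008  (height 4).
A maximum antichain: {2, 251}  (width 2).
Product = 4 * 2 = 8


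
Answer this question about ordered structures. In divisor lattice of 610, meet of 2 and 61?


In a divisor lattice, meet = gcd (greatest common divisor).
By Euclidean algorithm or factoring: gcd(2,61) = 1


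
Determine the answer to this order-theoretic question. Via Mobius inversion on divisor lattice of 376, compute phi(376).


phi(n) = n * prod_{p|n} (1 - 1/p).
Prime divisors of 376: [2, 47]
phi(376) = 376 * (1 - 1/2) * (1 - 1/47)
phi(376) = 184


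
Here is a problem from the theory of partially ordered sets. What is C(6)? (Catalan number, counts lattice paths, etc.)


C(n) = C(2n, n) / (n+1).
C(12, 6) = 924
C(6) = 924 / 7 = 132


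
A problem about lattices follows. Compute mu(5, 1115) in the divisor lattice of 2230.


In a divisor lattice, mu(a,b) = mu(b/a) where mu is the classical Mobius function.
b/a = 1115/5 = 223
Prime factorization of 223: primes [223]
223 is squarefree with 1 prime factor(s), so mu(223) = (-1)^1 = -1


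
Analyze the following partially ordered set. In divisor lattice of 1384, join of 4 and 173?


In a divisor lattice, join = lcm (least common multiple).
gcd(4,173) = 1
lcm(4,173) = 4*173/gcd = 692/1 = 692


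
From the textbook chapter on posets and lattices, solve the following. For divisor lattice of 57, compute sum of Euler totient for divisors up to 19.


Divisors of 57 up to 19: [1, 3, 19]
phi values: [1, 2, 18]
Sum = 21


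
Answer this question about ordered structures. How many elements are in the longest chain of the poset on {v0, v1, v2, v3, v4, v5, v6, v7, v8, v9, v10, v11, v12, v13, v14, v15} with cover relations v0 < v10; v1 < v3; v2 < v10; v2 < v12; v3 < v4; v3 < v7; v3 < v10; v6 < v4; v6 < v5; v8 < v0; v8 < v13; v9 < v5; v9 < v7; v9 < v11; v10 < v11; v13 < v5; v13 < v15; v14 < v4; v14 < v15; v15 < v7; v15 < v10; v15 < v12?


A chain is a totally ordered subset; we count the number of elements in a maximum chain.
Compute, for each element x, the size of the longest chain ending at x:
  v1: 1
  v2: 1
  v6: 1
  v8: 1
  v9: 1
  v14: 1
  ...
A maximum chain: v8 < v13 < v15 < v10 < v11
Number of elements in the longest chain: 5


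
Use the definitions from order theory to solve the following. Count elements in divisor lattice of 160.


Divisors of 160: [1, 2, 4, 5, 8, 10, 16, 20, 32, 40, 80, 160]
Count: 12


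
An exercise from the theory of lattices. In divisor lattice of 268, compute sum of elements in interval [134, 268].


Interval [134,268] in divisors of 268: [134, 268]
Sum = 402


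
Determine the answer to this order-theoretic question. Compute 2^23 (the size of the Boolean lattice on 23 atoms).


Power set = 2^n.
2^23 = 8388608


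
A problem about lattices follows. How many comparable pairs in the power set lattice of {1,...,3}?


A comparable pair {a,b} has a < b or b < a in the order.
Count unordered pairs where one element is strictly below the other.
Examples: {{},{1}}, {{},{2}}, {{},{3}}, {{},{1,2}}, ...
Total comparable pairs: 19


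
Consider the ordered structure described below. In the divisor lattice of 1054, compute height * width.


Height = length of longest chain minus 1; width = size of largest antichain.
A maximum chain: 1 | 31 | 527 | 1054  (height 3).
A maximum antichain: {2, 17, 31}  (width 3).
Product = 3 * 3 = 9


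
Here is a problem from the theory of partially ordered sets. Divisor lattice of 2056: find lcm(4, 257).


In a divisor lattice, join = lcm (least common multiple).
gcd(4,257) = 1
lcm(4,257) = 4*257/gcd = 1028/1 = 1028


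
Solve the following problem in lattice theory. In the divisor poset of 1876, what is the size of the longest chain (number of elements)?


A chain is a totally ordered subset; we count the number of elements in a maximum chain.
Compute, for each element x, the size of the longest chain ending at x:
  1: 1
  2: 2
  7: 2
  67: 2
  4: 3
  14: 3
  ...
A maximum chain: 1 < 2 < 4 < 28 < 1876
Number of elements in the longest chain: 5


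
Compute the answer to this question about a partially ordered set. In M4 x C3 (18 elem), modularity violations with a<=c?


Modular law: if a <= c then a v (b ^ c) = (a v b) ^ c.
Check all triples (a,b,c) with a <= c among 18 elements.
This lattice is modular (diamonds M_m and their chain-products are modular).
Total violating triples: 0


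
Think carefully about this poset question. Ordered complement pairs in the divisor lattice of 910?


Complement pair (a,b): a meet b = bottom, a join b = top.
Here: gcd(a,b)=1 and lcm(a,b)=910, i.e. a*b=910 with a,b coprime.
Pairs found: (1,910), (2,455), (5,182), (7,130), ... (12 more)
Total ordered pairs: 16


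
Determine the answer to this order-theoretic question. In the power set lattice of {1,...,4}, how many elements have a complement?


An element a is complemented if some b has a meet b = bottom, a join b = top.
every subset A has complement S\A, so all elements are complemented.
Complemented elements: {}, {1}, {2}, {3}, {4}, {1,2}, ... (10 more)
Count: 16


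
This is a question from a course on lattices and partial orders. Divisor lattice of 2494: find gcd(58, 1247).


In a divisor lattice, meet = gcd (greatest common divisor).
By Euclidean algorithm or factoring: gcd(58,1247) = 29


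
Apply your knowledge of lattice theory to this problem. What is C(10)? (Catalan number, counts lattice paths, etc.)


C(n) = C(2n, n) / (n+1).
C(20, 10) = 184756
C(10) = 184756 / 11 = 16796


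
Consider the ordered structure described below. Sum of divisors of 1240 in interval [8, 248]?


Interval [8,248] in divisors of 1240: [8, 248]
Sum = 256


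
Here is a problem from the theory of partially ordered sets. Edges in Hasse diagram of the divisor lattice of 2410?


A cover relation a -< b holds when a < b with no c strictly between.
Cover relations:
  1 -< 2
  1 -< 5
  1 -< 241
  2 -< 10
  2 -< 482
  5 -< 10
  5 -< 1205
  10 -< 2410
  ...4 more
Total: 12


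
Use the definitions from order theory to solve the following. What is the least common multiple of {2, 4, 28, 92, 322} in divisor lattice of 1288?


In a divisor lattice, join = lcm (least common multiple).
Compute lcm iteratively: start with first element, then lcm(current, next).
Elements: [2, 4, 28, 92, 322]
lcm(2,4) = 4
lcm(4,28) = 28
lcm(28,92) = 644
lcm(644,322) = 644
Final lcm = 644


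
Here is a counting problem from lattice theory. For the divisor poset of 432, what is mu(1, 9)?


In a divisor lattice, mu(a,b) = mu(b/a) where mu is the classical Mobius function.
b/a = 9/1 = 9
Prime factorization of 9: primes [3]
9 is not squarefree, so mu(9) = 0


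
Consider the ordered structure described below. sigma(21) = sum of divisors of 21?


sigma(n) = sum of divisors.
Divisors of 21: [1, 3, 7, 21]
Sum = 32


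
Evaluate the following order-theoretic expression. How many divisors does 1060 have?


Divisors of 1060: [1, 2, 4, 5, 10, 20, 53, 106, 212, 265, 530, 1060]
Count: 12


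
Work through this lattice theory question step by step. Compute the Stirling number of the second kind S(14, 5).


S(n,k) = k*S(n-1,k) + S(n-1,k-1).
S(13,5) = 7508501, S(13,4) = 2532530
S(14,5) = 5*7508501 + 2532530 = 37542505 + 2532530
S(14,5) = 40075035


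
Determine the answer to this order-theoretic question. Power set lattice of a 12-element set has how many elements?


Power set = 2^n.
2^12 = 4096


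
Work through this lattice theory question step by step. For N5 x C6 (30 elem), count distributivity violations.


Distributive law: a ^ (b v c) = (a ^ b) v (a ^ c).
Check all 30^3 = 27000 ordered triples (a,b,c).
  e.g. a=(b,0), b=(a,0), c=(c,0): lhs=(b,0) != rhs=(a,0)
  e.g. a=(b,0), b=(a,0), c=(c,1): lhs=(b,0) != rhs=(a,0)
Total violating triples: 432


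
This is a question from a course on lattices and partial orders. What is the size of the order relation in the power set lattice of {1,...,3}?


The order relation is {(a,b) : a <= b}, reflexive so it includes (a,a).
Examples: ({},{}), ({},{1,2}), ({},{1,2,3}), ({},{1,3}), ({},{1}), ...
Total ordered pairs: 27


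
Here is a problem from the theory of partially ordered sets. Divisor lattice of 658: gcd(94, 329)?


Meet=gcd.
gcd(94,329)=47


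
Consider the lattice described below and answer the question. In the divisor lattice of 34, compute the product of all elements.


Divisors of 34: [1, 2, 17, 34]
Product = n^(d(n)/2) = 34^(4/2)
Product = 1156


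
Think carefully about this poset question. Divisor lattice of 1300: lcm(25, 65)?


Join=lcm.
gcd(25,65)=5
lcm=325


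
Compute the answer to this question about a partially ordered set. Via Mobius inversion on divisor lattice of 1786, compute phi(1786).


phi(n) = n * prod_{p|n} (1 - 1/p).
Prime divisors of 1786: [2, 19, 47]
phi(1786) = 1786 * (1 - 1/2) * (1 - 1/19) * (1 - 1/47)
phi(1786) = 828


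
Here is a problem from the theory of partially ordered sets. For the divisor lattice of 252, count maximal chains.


A maximal chain goes from the minimum element to a maximal element via cover relations.
Counting all min-to-max paths in the cover graph.
Total maximal chains: 30


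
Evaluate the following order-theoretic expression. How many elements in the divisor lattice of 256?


Divisors of 256: [1, 2, 4, 8, 16, 32, 64, 128, 256]
Count: 9


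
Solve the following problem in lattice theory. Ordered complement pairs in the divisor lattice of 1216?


Complement pair (a,b): a meet b = bottom, a join b = top.
Here: gcd(a,b)=1 and lcm(a,b)=1216, i.e. a*b=1216 with a,b coprime.
Pairs found: (1,1216), (19,64), (64,19), (1216,1)
Total ordered pairs: 4


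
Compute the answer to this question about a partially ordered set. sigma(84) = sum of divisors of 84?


sigma(n) = sum of divisors.
Divisors of 84: [1, 2, 3, 4, 6, 7, 12, 14, 21, 28, 42, 84]
Sum = 224


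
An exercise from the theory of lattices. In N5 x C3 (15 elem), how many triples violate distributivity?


Distributive law: a ^ (b v c) = (a ^ b) v (a ^ c).
Check all 15^3 = 3375 ordered triples (a,b,c).
  e.g. a=(b,0), b=(a,0), c=(c,0): lhs=(b,0) != rhs=(a,0)
  e.g. a=(b,0), b=(a,0), c=(c,1): lhs=(b,0) != rhs=(a,0)
Total violating triples: 54


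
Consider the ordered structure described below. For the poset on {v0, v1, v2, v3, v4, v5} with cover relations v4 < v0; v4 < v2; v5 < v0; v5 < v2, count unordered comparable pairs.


A comparable pair {a,b} has a < b or b < a in the order.
Count unordered pairs where one element is strictly below the other.
Examples: {v0,v4}, {v0,v5}, {v2,v4}, {v2,v5}
Total comparable pairs: 4


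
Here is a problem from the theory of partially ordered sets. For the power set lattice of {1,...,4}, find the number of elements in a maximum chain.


A chain is a totally ordered subset; we count the number of elements in a maximum chain.
Compute, for each element x, the size of the longest chain ending at x:
  {}: 1
  {1}: 2
  {2}: 2
  {3}: 2
  {4}: 2
  {1,2}: 3
  ...
A maximum chain: {} < {1} < {1,2} < {1,2,3} < {1,2,3,4}
Number of elements in the longest chain: 5


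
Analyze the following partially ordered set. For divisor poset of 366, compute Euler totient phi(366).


phi(n) = n * prod_{p|n} (1 - 1/p).
Prime divisors of 366: [2, 3, 61]
phi(366) = 366 * (1 - 1/2) * (1 - 1/3) * (1 - 1/61)
phi(366) = 120


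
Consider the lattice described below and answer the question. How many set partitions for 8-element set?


B(n) = number of set partitions of an n-element set.
B(n) satisfies the recurrence: B(n+1) = sum_k C(n,k)*B(k).
B(8) = 4140


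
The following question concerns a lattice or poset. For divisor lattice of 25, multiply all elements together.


Divisors of 25: [1, 5, 25]
Product = n^(d(n)/2) = 25^(3/2)
Product = 125


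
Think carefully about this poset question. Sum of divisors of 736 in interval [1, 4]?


Interval [1,4] in divisors of 736: [1, 2, 4]
Sum = 7


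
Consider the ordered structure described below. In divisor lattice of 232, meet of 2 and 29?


In a divisor lattice, meet = gcd (greatest common divisor).
By Euclidean algorithm or factoring: gcd(2,29) = 1


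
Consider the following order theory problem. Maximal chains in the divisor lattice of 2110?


A maximal chain goes from the minimum element to a maximal element via cover relations.
Counting all min-to-max paths in the cover graph.
Total maximal chains: 6
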